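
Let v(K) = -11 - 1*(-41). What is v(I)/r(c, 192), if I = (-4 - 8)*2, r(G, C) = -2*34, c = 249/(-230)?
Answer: -15/34 ≈ -0.44118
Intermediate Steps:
c = -249/230 (c = 249*(-1/230) = -249/230 ≈ -1.0826)
r(G, C) = -68
I = -24 (I = -12*2 = -24)
v(K) = 30 (v(K) = -11 + 41 = 30)
v(I)/r(c, 192) = 30/(-68) = 30*(-1/68) = -15/34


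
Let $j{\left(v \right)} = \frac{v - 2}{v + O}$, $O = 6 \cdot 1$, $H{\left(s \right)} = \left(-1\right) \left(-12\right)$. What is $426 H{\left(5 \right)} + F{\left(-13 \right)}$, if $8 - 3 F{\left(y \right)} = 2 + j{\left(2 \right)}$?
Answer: $5114$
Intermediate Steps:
$H{\left(s \right)} = 12$
$O = 6$
$j{\left(v \right)} = \frac{-2 + v}{6 + v}$ ($j{\left(v \right)} = \frac{v - 2}{v + 6} = \frac{-2 + v}{6 + v}$)
$F{\left(y \right)} = 2$ ($F{\left(y \right)} = \frac{8}{3} - \frac{2 + \frac{-2 + 2}{6 + 2}}{3} = \frac{8}{3} - \frac{2 + \frac{1}{8} \cdot 0}{3} = \frac{8}{3} - \frac{2 + 0}{3} = \frac{8}{3} - \frac{2}{3} = 2$)
$426 H{\left(5 \right)} + F{\left(-13 \right)} = 426 \cdot 12 + 2 = 5112 + 2 = 5114$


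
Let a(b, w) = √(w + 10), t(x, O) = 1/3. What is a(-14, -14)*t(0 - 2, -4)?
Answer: 2*I/3 ≈ 0.66667*I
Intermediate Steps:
t(x, O) = ⅓
a(b, w) = √(10 + w)
a(-14, -14)*t(0 - 2, -4) = √(10 - 14)*(⅓) = √(-4)*(⅓) = (2*I)*(⅓) = 2*I/3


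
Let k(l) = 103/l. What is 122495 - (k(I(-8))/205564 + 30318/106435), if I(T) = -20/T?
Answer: 1340043449476913/10939602170 ≈ 1.2249e+5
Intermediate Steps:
122495 - (k(I(-8))/205564 + 30318/106435) = 122495 - ((103/((-20/(-8))))/205564 + 30318/106435) = 122495 - ((103/((-20*(-⅛))))*(1/205564) + 30318*(1/106435)) = 122495 - ((103/(5/2))*(1/205564) + 30318/106435) = 122495 - ((103*(⅖))*(1/205564) + 30318/106435) = 122495 - ((206/5)*(1/205564) + 30318/106435) = 122495 - (103/513910 + 30318/106435) = 122495 - 1*3118337237/10939602170 = 122495 - 3118337237/10939602170 = 1340043449476913/10939602170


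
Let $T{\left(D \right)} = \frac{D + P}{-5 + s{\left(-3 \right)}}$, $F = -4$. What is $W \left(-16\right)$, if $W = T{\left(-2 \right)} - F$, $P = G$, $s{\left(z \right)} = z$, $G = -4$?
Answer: $-76$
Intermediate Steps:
$P = -4$
$T{\left(D \right)} = \frac{1}{2} - \frac{D}{8}$ ($T{\left(D \right)} = \frac{D - 4}{-5 - 3} = \frac{-4 + D}{-8} = \left(-4 + D\right) \left(- \frac{1}{8}\right) = \frac{1}{2} - \frac{D}{8}$)
$W = \frac{19}{4}$ ($W = \left(\frac{1}{2} - - \frac{1}{4}\right) - -4 = \left(\frac{1}{2} + \frac{1}{4}\right) + 4 = \frac{3}{4} + 4 = \frac{19}{4} \approx 4.75$)
$W \left(-16\right) = \frac{19}{4} \left(-16\right) = -76$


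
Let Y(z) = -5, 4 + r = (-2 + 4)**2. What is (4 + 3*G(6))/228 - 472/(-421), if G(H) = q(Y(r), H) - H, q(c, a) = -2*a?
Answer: 43283/47994 ≈ 0.90184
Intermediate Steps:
r = 0 (r = -4 + (-2 + 4)**2 = -4 + 2**2 = -4 + 4 = 0)
G(H) = -3*H (G(H) = -2*H - H = -3*H)
(4 + 3*G(6))/228 - 472/(-421) = (4 + 3*(-3*6))/228 - 472/(-421) = (4 + 3*(-18))*(1/228) - 472*(-1/421) = (4 - 54)*(1/228) + 472/421 = -50*1/228 + 472/421 = -25/114 + 472/421 = 43283/47994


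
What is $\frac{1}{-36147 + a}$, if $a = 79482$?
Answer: $\frac{1}{43335} \approx 2.3076 \cdot 10^{-5}$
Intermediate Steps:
$\frac{1}{-36147 + a} = \frac{1}{-36147 + 79482} = \frac{1}{43335}$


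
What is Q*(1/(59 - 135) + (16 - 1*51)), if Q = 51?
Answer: -135711/76 ≈ -1785.7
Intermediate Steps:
Q*(1/(59 - 135) + (16 - 1*51)) = 51*(1/(59 - 135) + (16 - 1*51)) = 51*(1/(-76) + (16 - 51)) = 51*(-1/76 - 35) = 51*(-2661/76) = -135711/76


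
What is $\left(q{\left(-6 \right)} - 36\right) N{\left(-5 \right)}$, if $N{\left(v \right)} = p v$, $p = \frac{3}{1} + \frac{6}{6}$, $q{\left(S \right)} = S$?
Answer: $840$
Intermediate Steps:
$p = 4$ ($p = 3 \cdot 1 + 6 \cdot \frac{1}{6} = 3 + 1 = 4$)
$N{\left(v \right)} = 4 v$
$\left(q{\left(-6 \right)} - 36\right) N{\left(-5 \right)} = \left(-6 - 36\right) 4 \left(-5\right) = \left(-42\right) \left(-20\right) = 840$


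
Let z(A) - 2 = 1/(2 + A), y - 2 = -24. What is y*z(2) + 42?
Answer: -15/2 ≈ -7.5000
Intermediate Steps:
y = -22 (y = 2 - 24 = -22)
z(A) = 2 + 1/(2 + A)
y*z(2) + 42 = -22*(5 + 2*2)/(2 + 2) + 42 = -22*(5 + 4)/4 + 42 = -11*9/2 + 42 = -22*9/4 + 42 = -99/2 + 42 = -15/2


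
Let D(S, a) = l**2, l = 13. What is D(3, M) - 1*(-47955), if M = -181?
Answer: 48124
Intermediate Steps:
D(S, a) = 169 (D(S, a) = 13**2 = 169)
D(3, M) - 1*(-47955) = 169 - 1*(-47955) = 169 + 47955 = 48124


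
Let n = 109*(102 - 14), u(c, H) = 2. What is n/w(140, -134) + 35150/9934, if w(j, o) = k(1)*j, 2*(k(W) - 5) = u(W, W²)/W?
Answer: 7800808/521535 ≈ 14.957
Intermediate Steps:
n = 9592 (n = 109*88 = 9592)
k(W) = 5 + 1/W (k(W) = 5 + (2/W)/2 = 5 + 1/W)
w(j, o) = 6*j (w(j, o) = (5 + 1/1)*j = (5 + 1)*j = 6*j)
n/w(140, -134) + 35150/9934 = 9592/((6*140)) + 35150/9934 = 9592/840 + 35150*(1/9934) = 9592*(1/840) + 17575/4967 = 1199/105 + 17575/4967 = 7800808/521535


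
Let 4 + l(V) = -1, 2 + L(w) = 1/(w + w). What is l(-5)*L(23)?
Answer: 455/46 ≈ 9.8913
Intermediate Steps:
L(w) = -2 + 1/(2*w) (L(w) = -2 + 1/(w + w) = -2 + 1/(2*w))
l(V) = -5 (l(V) = -4 - 1 = -5)
l(-5)*L(23) = -5*(-2 + (1/2)/23) = -5*(-2 + (1/2)*(1/23)) = -5*(-2 + 1/46) = -5*(-91/46) = 455/46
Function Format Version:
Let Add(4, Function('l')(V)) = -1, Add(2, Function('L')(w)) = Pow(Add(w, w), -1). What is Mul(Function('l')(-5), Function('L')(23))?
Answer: Rational(455, 46) ≈ 9.8913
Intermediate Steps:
Function('L')(w) = Add(-2, Mul(Rational(1, 2), Pow(w, -1))) (Function('L')(w) = Add(-2, Pow(Add(w, w), -1)) = Add(-2, Pow(Mul(2, w), -1)) = Add(-2, Mul(Rational(1, 2), Pow(w, -1))))
Function('l')(V) = -5 (Function('l')(V) = Add(-4, -1) = -5)
Mul(Function('l')(-5), Function('L')(23)) = Mul(-5, Add(-2, Mul(Rational(1, 2), Pow(23, -1)))) = Mul(-5, Add(-2, Mul(Rational(1, 2), Rational(1, 23)))) = Mul(-5, Add(-2, Rational(1, 46))) = Mul(-5, Rational(-91, 46)) = Rational(455, 46)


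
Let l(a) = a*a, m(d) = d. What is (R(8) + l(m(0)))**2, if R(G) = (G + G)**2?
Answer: 65536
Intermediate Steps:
l(a) = a**2
R(G) = 4*G**2 (R(G) = (2*G)**2 = 4*G**2)
(R(8) + l(m(0)))**2 = (4*8**2 + 0**2)**2 = (4*64 + 0)**2 = (256 + 0)**2 = 256**2 = 65536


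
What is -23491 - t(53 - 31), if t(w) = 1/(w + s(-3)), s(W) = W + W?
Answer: -375857/16 ≈ -23491.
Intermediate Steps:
s(W) = 2*W
t(w) = 1/(-6 + w) (t(w) = 1/(w + 2*(-3)) = 1/(w - 6) = 1/(-6 + w))
-23491 - t(53 - 31) = -23491 - 1/(-6 + (53 - 31)) = -23491 - 1/(-6 + 22) = -23491 - 1/16 = -375857/16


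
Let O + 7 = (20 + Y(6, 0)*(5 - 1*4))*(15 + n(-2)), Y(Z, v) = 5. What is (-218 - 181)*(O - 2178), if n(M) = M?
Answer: 742140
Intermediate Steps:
O = 318 (O = -7 + (20 + 5*(5 - 1*4))*(15 - 2) = -7 + (20 + 5*(5 - 4))*13 = -7 + (20 + 5*1)*13 = -7 + (20 + 5)*13 = -7 + 25*13 = -7 + 325 = 318)
(-218 - 181)*(O - 2178) = (-218 - 181)*(318 - 2178) = -399*(-1860) = 742140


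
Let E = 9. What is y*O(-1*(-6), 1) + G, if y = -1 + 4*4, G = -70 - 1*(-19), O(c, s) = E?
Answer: 84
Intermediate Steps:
O(c, s) = 9
G = -51 (G = -70 + 19 = -51)
y = 15 (y = -1 + 16 = 15)
y*O(-1*(-6), 1) + G = 15*9 - 51 = 135 - 51 = 84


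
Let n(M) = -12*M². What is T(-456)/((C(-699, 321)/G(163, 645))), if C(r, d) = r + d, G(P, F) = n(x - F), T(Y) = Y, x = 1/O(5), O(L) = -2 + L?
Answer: -1137068224/189 ≈ -6.0162e+6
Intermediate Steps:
x = ⅓ (x = 1/(-2 + 5) = 1/3 = ⅓ ≈ 0.33333)
G(P, F) = -12*(⅓ - F)²
C(r, d) = d + r
T(-456)/((C(-699, 321)/G(163, 645))) = -456*(-4*(-1 + 3*645)²/(3*(321 - 699))) = -456*2*(-1 + 1935)²/567 = -456/((-378/((-4/3*1934²)))) = -456/((-378/((-4/3*3740356)))) = -456/((-378/(-14961424/3))) = -456/((-378*(-3/14961424))) = -456/567/7480712 = -456*7480712/567 = -1137068224/189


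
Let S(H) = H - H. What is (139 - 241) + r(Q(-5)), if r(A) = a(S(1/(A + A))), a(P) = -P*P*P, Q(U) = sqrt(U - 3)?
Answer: -102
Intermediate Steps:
Q(U) = sqrt(-3 + U)
S(H) = 0
a(P) = -P**3 (a(P) = -P**2*P = -P**3)
r(A) = 0 (r(A) = -1*0**3 = -1*0 = 0)
(139 - 241) + r(Q(-5)) = (139 - 241) + 0 = -102 + 0 = -102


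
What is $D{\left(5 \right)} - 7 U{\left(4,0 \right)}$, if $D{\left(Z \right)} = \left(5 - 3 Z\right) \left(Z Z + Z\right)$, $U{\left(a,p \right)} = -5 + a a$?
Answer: $-377$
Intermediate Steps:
$U{\left(a,p \right)} = -5 + a^{2}$
$D{\left(Z \right)} = \left(5 - 3 Z\right) \left(Z + Z^{2}\right)$ ($D{\left(Z \right)} = \left(5 - 3 Z\right) \left(Z^{2} + Z\right) = \left(5 - 3 Z\right) \left(Z + Z^{2}\right)$)
$D{\left(5 \right)} - 7 U{\left(4,0 \right)} = 5 \left(5 - 3 \cdot 5^{2} + 2 \cdot 5\right) - 7 \left(-5 + 4^{2}\right) = 5 \left(5 - 75 + 10\right) - 7 \left(-5 + 16\right) = 5 \left(5 - 75 + 10\right) - 77 = 5 \left(-60\right) - 77 = -300 - 77 = -377$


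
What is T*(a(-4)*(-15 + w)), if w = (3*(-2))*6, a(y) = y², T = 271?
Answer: -221136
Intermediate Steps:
w = -36 (w = -6*6 = -36)
T*(a(-4)*(-15 + w)) = 271*((-4)²*(-15 - 36)) = 271*(16*(-51)) = 271*(-816) = -221136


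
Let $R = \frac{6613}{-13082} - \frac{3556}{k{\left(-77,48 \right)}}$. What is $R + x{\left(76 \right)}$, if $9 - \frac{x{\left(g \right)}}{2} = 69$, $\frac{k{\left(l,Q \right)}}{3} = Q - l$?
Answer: $- \frac{637689467}{4905750} \approx -129.99$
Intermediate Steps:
$k{\left(l,Q \right)} = - 3 l + 3 Q$ ($k{\left(l,Q \right)} = 3 \left(Q - l\right) = - 3 l + 3 Q$)
$x{\left(g \right)} = -120$ ($x{\left(g \right)} = 18 - 138 = -120$)
$R = - \frac{48999467}{4905750}$ ($R = \frac{6613}{-13082} - \frac{3556}{\left(-3\right) \left(-77\right) + 3 \cdot 48} = 6613 \left(- \frac{1}{13082}\right) - \frac{3556}{231 + 144} = - \frac{6613}{13082} - \frac{3556}{375} = - \frac{48999467}{4905750} \approx -9.9882$)
$R + x{\left(76 \right)} = - \frac{48999467}{4905750} - 120 = - \frac{637689467}{4905750}$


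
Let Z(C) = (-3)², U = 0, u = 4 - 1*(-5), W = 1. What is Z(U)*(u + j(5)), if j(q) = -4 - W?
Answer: 36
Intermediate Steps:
u = 9 (u = 4 + 5 = 9)
j(q) = -5 (j(q) = -4 - 1*1 = -4 - 1 = -5)
Z(C) = 9
Z(U)*(u + j(5)) = 9*(9 - 5) = 9*4 = 36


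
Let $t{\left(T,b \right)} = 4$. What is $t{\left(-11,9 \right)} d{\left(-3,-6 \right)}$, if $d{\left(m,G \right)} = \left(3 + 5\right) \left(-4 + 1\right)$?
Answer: $-96$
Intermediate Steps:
$d{\left(m,G \right)} = -24$ ($d{\left(m,G \right)} = 8 \left(-3\right) = -24$)
$t{\left(-11,9 \right)} d{\left(-3,-6 \right)} = 4 \left(-24\right) = -96$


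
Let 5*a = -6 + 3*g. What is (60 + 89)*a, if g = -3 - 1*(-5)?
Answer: 0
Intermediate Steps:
g = 2 (g = -3 + 5 = 2)
a = 0 (a = (-6 + 3*2)/5 = (-6 + 6)/5 = (⅕)*0 = 0)
(60 + 89)*a = (60 + 89)*0 = 149*0 = 0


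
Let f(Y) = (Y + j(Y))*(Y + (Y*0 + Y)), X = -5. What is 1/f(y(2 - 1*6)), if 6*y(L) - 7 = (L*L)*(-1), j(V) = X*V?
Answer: -1/18 ≈ -0.055556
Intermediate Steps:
j(V) = -5*V
y(L) = 7/6 - L**2/6 (y(L) = 7/6 + ((L*L)*(-1))/6 = 7/6 + (L**2*(-1))/6 = 7/6 + (-L**2)/6 = 7/6 - L**2/6)
f(Y) = -8*Y**2 (f(Y) = (Y - 5*Y)*(Y + (Y*0 + Y)) = (-4*Y)*(Y + (0 + Y)) = (-4*Y)*(Y + Y) = (-4*Y)*(2*Y) = -8*Y**2)
1/f(y(2 - 1*6)) = 1/(-8*(7/6 - (2 - 1*6)**2/6)**2) = 1/(-8*(7/6 - (2 - 6)**2/6)**2) = 1/(-8*(7/6 - 1/6*(-4)**2)**2) = 1/(-8*(7/6 - 1/6*16)**2) = 1/(-8*(7/6 - 8/3)**2) = 1/(-8*(-3/2)**2) = 1/(-8*9/4) = 1/(-18) = -1/18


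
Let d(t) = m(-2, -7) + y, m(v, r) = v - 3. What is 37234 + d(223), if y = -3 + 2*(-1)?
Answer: 37224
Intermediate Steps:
m(v, r) = -3 + v
y = -5 (y = -3 - 2 = -5)
d(t) = -10 (d(t) = (-3 - 2) - 5 = -5 - 5 = -10)
37234 + d(223) = 37234 - 10 = 37224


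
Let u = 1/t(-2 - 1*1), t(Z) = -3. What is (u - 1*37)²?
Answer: 12544/9 ≈ 1393.8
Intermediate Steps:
u = -⅓ (u = 1/(-3) = -⅓ ≈ -0.33333)
(u - 1*37)² = (-⅓ - 1*37)² = (-⅓ - 37)² = (-112/3)² = 12544/9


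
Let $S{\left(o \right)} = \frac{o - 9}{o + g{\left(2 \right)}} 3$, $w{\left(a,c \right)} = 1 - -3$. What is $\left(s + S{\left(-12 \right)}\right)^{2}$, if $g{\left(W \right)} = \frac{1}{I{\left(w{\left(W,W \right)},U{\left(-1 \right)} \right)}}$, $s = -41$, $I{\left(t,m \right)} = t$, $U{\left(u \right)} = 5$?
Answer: $\frac{2805625}{2209} \approx 1270.1$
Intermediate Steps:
$w{\left(a,c \right)} = 4$ ($w{\left(a,c \right)} = 1 + 3 = 4$)
$g{\left(W \right)} = \frac{1}{4}$
$S{\left(o \right)} = \frac{3 \left(-9 + o\right)}{\frac{1}{4} + o}$ ($S{\left(o \right)} = \frac{o - 9}{o + \frac{1}{4}} \cdot 3 = \frac{-9 + o}{\frac{1}{4} + o} 3 = \frac{3 \left(-9 + o\right)}{\frac{1}{4} + o}$)
$\left(s + S{\left(-12 \right)}\right)^{2} = \left(-41 + \frac{12 \left(-9 - 12\right)}{1 + 4 \left(-12\right)}\right)^{2} = \left(-41 + 12 \frac{1}{1 - 48} \left(-21\right)\right)^{2} = \left(-41 + 12 \frac{1}{-47} \left(-21\right)\right)^{2} = \left(-41 + 12 \left(- \frac{1}{47}\right) \left(-21\right)\right)^{2} = \left(-41 + \frac{252}{47}\right)^{2} = \left(- \frac{1675}{47}\right)^{2} = \frac{2805625}{2209}$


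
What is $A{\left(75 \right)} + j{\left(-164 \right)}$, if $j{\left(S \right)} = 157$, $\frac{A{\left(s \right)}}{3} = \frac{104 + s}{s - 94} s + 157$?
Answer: $- \frac{28343}{19} \approx -1491.7$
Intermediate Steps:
$A{\left(s \right)} = 471 + \frac{3 s \left(104 + s\right)}{-94 + s}$ ($A{\left(s \right)} = 3 \left(\frac{104 + s}{s - 94} s + 157\right) = 3 \left(\frac{104 + s}{-94 + s} s + 157\right) = 3 \left(\frac{s \left(104 + s\right)}{-94 + s} + 157\right) = 3 \left(157 + \frac{s \left(104 + s\right)}{-94 + s}\right) = 471 + \frac{3 s \left(104 + s\right)}{-94 + s}$)
$A{\left(75 \right)} + j{\left(-164 \right)} = \frac{3 \left(-14758 + 75^{2} + 261 \cdot 75\right)}{-94 + 75} + 157 = \frac{3 \left(-14758 + 5625 + 19575\right)}{-19} + 157 = 3 \left(- \frac{1}{19}\right) 10442 + 157 = - \frac{31326}{19} + 157 = - \frac{28343}{19}$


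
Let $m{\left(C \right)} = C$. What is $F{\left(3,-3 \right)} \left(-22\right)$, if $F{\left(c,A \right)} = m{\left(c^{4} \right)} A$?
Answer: $5346$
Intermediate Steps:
$F{\left(c,A \right)} = A c^{4}$ ($F{\left(c,A \right)} = c^{4} A = A c^{4}$)
$F{\left(3,-3 \right)} \left(-22\right) = - 3 \cdot 3^{4} \left(-22\right) = \left(-3\right) 81 \left(-22\right) = \left(-243\right) \left(-22\right) = 5346$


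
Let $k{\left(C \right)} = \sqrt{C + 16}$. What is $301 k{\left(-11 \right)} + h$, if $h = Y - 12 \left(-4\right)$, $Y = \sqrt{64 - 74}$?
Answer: $48 + 301 \sqrt{5} + i \sqrt{10} \approx 721.06 + 3.1623 i$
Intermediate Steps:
$Y = i \sqrt{10}$ ($Y = \sqrt{-10} = i \sqrt{10} \approx 3.1623 i$)
$k{\left(C \right)} = \sqrt{16 + C}$
$h = 48 + i \sqrt{10}$ ($h = i \sqrt{10} - 12 \left(-4\right) = i \sqrt{10} - -48 = i \sqrt{10} + 48 = 48 + i \sqrt{10} \approx 48.0 + 3.1623 i$)
$301 k{\left(-11 \right)} + h = 301 \sqrt{16 - 11} + \left(48 + i \sqrt{10}\right) = 301 \sqrt{5} + \left(48 + i \sqrt{10}\right) = 48 + 301 \sqrt{5} + i \sqrt{10}$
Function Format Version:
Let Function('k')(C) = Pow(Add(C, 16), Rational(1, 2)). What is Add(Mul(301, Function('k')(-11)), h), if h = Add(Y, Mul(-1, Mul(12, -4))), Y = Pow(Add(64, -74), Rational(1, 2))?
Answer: Add(48, Mul(301, Pow(5, Rational(1, 2))), Mul(I, Pow(10, Rational(1, 2)))) ≈ Add(721.06, Mul(3.1623, I))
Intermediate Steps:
Y = Mul(I, Pow(10, Rational(1, 2))) (Y = Pow(-10, Rational(1, 2)) = Mul(I, Pow(10, Rational(1, 2))) ≈ Mul(3.1623, I))
Function('k')(C) = Pow(Add(16, C), Rational(1, 2))
h = Add(48, Mul(I, Pow(10, Rational(1, 2)))) (h = Add(Mul(I, Pow(10, Rational(1, 2))), Mul(-1, Mul(12, -4))) = Add(Mul(I, Pow(10, Rational(1, 2))), Mul(-1, -48)) = Add(Mul(I, Pow(10, Rational(1, 2))), 48) = Add(48, Mul(I, Pow(10, Rational(1, 2)))) ≈ Add(48.000, Mul(3.1623, I)))
Add(Mul(301, Function('k')(-11)), h) = Add(Mul(301, Pow(Add(16, -11), Rational(1, 2))), Add(48, Mul(I, Pow(10, Rational(1, 2))))) = Add(Mul(301, Pow(5, Rational(1, 2))), Add(48, Mul(I, Pow(10, Rational(1, 2))))) = Add(48, Mul(301, Pow(5, Rational(1, 2))), Mul(I, Pow(10, Rational(1, 2))))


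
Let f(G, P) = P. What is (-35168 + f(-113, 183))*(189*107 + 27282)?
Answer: -1661962425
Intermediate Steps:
(-35168 + f(-113, 183))*(189*107 + 27282) = (-35168 + 183)*(189*107 + 27282) = -34985*(20223 + 27282) = -34985*47505 = -1661962425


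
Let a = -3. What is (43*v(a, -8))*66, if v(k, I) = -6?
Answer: -17028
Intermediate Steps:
(43*v(a, -8))*66 = (43*(-6))*66 = -258*66 = -17028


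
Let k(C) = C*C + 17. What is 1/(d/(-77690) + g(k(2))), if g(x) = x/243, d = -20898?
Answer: 3146445/1118284 ≈ 2.8136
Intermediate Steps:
k(C) = 17 + C**2 (k(C) = C**2 + 17 = 17 + C**2)
g(x) = x/243 (g(x) = x*(1/243) = x/243)
1/(d/(-77690) + g(k(2))) = 1/(-20898/(-77690) + (17 + 2**2)/243) = 1/(-20898*(-1/77690) + (17 + 4)/243) = 1/(10449/38845 + (1/243)*21) = 1/(10449/38845 + 7/81) = 1/(1118284/3146445) = 3146445/1118284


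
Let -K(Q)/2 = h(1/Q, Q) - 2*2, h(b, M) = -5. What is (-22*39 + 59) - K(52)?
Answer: -817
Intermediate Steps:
K(Q) = 18 (K(Q) = -2*(-5 - 2*2) = -2*(-5 - 4) = -2*(-9) = 18)
(-22*39 + 59) - K(52) = (-22*39 + 59) - 1*18 = (-858 + 59) - 18 = -799 - 18 = -817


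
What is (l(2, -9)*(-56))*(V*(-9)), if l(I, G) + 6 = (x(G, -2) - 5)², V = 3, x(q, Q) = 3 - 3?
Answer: 28728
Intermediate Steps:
x(q, Q) = 0
l(I, G) = 19 (l(I, G) = -6 + (0 - 5)² = -6 + (-5)² = -6 + 25 = 19)
(l(2, -9)*(-56))*(V*(-9)) = (19*(-56))*(3*(-9)) = -1064*(-27) = 28728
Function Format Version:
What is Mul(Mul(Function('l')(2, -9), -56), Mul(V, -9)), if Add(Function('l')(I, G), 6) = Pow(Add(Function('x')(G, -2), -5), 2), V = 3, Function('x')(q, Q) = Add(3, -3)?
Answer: 28728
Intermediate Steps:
Function('x')(q, Q) = 0
Function('l')(I, G) = 19 (Function('l')(I, G) = Add(-6, Pow(Add(0, -5), 2)) = Add(-6, Pow(-5, 2)) = Add(-6, 25) = 19)
Mul(Mul(Function('l')(2, -9), -56), Mul(V, -9)) = Mul(Mul(19, -56), Mul(3, -9)) = Mul(-1064, -27) = 28728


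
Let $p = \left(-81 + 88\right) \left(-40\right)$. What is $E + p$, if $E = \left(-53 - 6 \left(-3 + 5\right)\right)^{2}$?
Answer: $3945$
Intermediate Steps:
$p = -280$ ($p = 7 \left(-40\right) = -280$)
$E = 4225$ ($E = \left(-53 - 12\right)^{2} = \left(-65\right)^{2} = 4225$)
$E + p = 4225 - 280 = 3945$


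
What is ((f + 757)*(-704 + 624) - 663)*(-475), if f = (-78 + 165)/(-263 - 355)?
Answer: 2994784275/103 ≈ 2.9076e+7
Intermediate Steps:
f = -29/206 (f = 87/(-618) = 87*(-1/618) = -29/206 ≈ -0.14078)
((f + 757)*(-704 + 624) - 663)*(-475) = ((-29/206 + 757)*(-704 + 624) - 663)*(-475) = ((155913/206)*(-80) - 663)*(-475) = (-6236520/103 - 663)*(-475) = -6304809/103*(-475) = 2994784275/103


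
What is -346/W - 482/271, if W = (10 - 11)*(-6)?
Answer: -48329/813 ≈ -59.445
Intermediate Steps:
W = 6 (W = -1*(-6) = 6)
-346/W - 482/271 = -346/6 - 482/271 = -346*1/6 - 482*1/271 = -173/3 - 482/271 = -48329/813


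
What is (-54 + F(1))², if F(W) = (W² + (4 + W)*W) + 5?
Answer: 1849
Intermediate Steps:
F(W) = 5 + W² + W*(4 + W) (F(W) = (W² + W*(4 + W)) + 5 = 5 + W² + W*(4 + W))
(-54 + F(1))² = (-54 + (5 + 2*1² + 4*1))² = (-54 + (5 + 2*1 + 4))² = (-54 + (5 + 2 + 4))² = (-54 + 11)² = (-43)² = 1849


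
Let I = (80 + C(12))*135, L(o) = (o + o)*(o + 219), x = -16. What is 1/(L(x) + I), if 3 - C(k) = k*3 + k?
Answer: -1/1771 ≈ -0.00056465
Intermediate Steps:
C(k) = 3 - 4*k (C(k) = 3 - (k*3 + k) = 3 - (3*k + k) = 3 - 4*k)
L(o) = 2*o*(219 + o) (L(o) = (2*o)*(219 + o) = 2*o*(219 + o))
I = 4725 (I = (80 + (3 - 4*12))*135 = (80 + (3 - 48))*135 = (80 - 45)*135 = 35*135 = 4725)
1/(L(x) + I) = 1/(2*(-16)*(219 - 16) + 4725) = 1/(2*(-16)*203 + 4725) = 1/(-6496 + 4725) = 1/(-1771) = -1/1771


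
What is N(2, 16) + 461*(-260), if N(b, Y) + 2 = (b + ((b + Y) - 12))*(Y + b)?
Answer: -119718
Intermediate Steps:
N(b, Y) = -2 + (Y + b)*(-12 + Y + 2*b) (N(b, Y) = -2 + (b + ((b + Y) - 12))*(Y + b) = -2 + (b + ((Y + b) - 12))*(Y + b) = -2 + (b + (-12 + Y + b))*(Y + b) = -2 + (-12 + Y + 2*b)*(Y + b) = -2 + (Y + b)*(-12 + Y + 2*b))
N(2, 16) + 461*(-260) = (-2 + 16**2 - 12*16 - 12*2 + 2*2**2 + 3*16*2) + 461*(-260) = (-2 + 256 - 192 - 24 + 2*4 + 96) - 119860 = (-2 + 256 - 192 - 24 + 8 + 96) - 119860 = 142 - 119860 = -119718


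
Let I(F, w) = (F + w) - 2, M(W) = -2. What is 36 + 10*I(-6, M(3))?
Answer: -64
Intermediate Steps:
I(F, w) = -2 + F + w
36 + 10*I(-6, M(3)) = 36 + 10*(-2 - 6 - 2) = 36 + 10*(-10) = 36 - 100 = -64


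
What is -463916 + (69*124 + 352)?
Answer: -455008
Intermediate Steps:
-463916 + (69*124 + 352) = -463916 + (8556 + 352) = -463916 + 8908 = -455008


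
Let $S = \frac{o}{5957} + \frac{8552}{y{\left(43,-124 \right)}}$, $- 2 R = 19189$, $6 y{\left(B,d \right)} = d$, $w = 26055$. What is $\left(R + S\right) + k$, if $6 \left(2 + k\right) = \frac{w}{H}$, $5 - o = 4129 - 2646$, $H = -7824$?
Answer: $- \frac{9642931729637}{963223072} \approx -10011.0$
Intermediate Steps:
$y{\left(B,d \right)} = \frac{d}{6}$
$o = -1478$ ($o = 5 - \left(4129 - 2646\right) = 5 - 1483 = -1478$)
$k = - \frac{13327}{5216}$ ($k = -2 + \frac{26055 \frac{1}{-7824}}{6} = -2 + \frac{26055 \left(- \frac{1}{7824}\right)}{6} = -2 + \frac{1}{6} \left(- \frac{8685}{2608}\right) = -2 - \frac{2895}{5216} = - \frac{13327}{5216} \approx -2.555$)
$R = - \frac{19189}{2}$ ($R = \left(- \frac{1}{2}\right) 19189 = - \frac{19189}{2} \approx -9594.5$)
$S = - \frac{76462214}{184667}$ ($S = - \frac{1478}{5957} + \frac{8552}{\frac{1}{6} \left(-124\right)} = \left(-1478\right) \frac{1}{5957} + \frac{8552}{- \frac{62}{3}} = - \frac{1478}{5957} + 8552 \left(- \frac{3}{62}\right) = - \frac{1478}{5957} - \frac{12828}{31} = - \frac{76462214}{184667} \approx -414.05$)
$\left(R + S\right) + k = \left(- \frac{19189}{2} - \frac{76462214}{184667}\right) - \frac{13327}{5216} = - \frac{3696499491}{369334} - \frac{13327}{5216} = - \frac{9642931729637}{963223072}$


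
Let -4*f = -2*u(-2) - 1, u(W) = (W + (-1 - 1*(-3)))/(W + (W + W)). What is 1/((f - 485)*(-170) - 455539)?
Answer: -2/746263 ≈ -2.6800e-6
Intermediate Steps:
u(W) = (2 + W)/(3*W) (u(W) = (W + (-1 + 3))/(W + 2*W) = (W + 2)/((3*W)) = (2 + W)*(1/(3*W)) = (2 + W)/(3*W))
f = 1/4 (f = -(-2*(2 - 2)/(3*(-2)) - 1)/4 = -(-2*(-1)*0/(3*2) - 1)/4 = -(-2*0 - 1)/4 = -(0 - 1)/4 = -1/4*(-1) = 1/4 ≈ 0.25000)
1/((f - 485)*(-170) - 455539) = 1/((1/4 - 485)*(-170) - 455539) = 1/(-1939/4*(-170) - 455539) = 1/(164815/2 - 455539) = 1/(-746263/2) = -2/746263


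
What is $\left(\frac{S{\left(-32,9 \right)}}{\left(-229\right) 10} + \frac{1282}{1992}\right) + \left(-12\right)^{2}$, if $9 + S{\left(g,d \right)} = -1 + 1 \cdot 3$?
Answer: $\frac{164957911}{1140420} \approx 144.65$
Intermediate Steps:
$S{\left(g,d \right)} = -7$ ($S{\left(g,d \right)} = -9 + \left(-1 + 1 \cdot 3\right) = -9 + \left(-1 + 3\right) = -9 + 2 = -7$)
$\left(\frac{S{\left(-32,9 \right)}}{\left(-229\right) 10} + \frac{1282}{1992}\right) + \left(-12\right)^{2} = \left(- \frac{7}{\left(-229\right) 10} + \frac{1282}{1992}\right) + \left(-12\right)^{2} = \left(- \frac{7}{-2290} + 1282 \cdot \frac{1}{1992}\right) + 144 = \left(\left(-7\right) \left(- \frac{1}{2290}\right) + \frac{641}{996}\right) + 144 = \left(\frac{7}{2290} + \frac{641}{996}\right) + 144 = \frac{737431}{1140420} + 144 = \frac{164957911}{1140420}$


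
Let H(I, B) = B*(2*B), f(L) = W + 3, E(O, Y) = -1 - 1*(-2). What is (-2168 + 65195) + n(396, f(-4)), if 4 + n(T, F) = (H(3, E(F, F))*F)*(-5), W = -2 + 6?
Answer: 62953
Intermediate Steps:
W = 4
E(O, Y) = 1 (E(O, Y) = -1 + 2 = 1)
f(L) = 7 (f(L) = 4 + 3 = 7)
H(I, B) = 2*B²
n(T, F) = -4 - 10*F (n(T, F) = -4 + ((2*1²)*F)*(-5) = -4 + ((2*1)*F)*(-5) = -4 + (2*F)*(-5) = -4 - 10*F)
(-2168 + 65195) + n(396, f(-4)) = (-2168 + 65195) + (-4 - 10*7) = 63027 + (-4 - 70) = 63027 - 74 = 62953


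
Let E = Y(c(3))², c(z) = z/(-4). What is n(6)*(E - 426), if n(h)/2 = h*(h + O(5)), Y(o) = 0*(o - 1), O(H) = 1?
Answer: -35784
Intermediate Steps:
c(z) = -z/4 (c(z) = z*(-¼) = -z/4)
Y(o) = 0 (Y(o) = 0*(-1 + o) = 0)
n(h) = 2*h*(1 + h) (n(h) = 2*(h*(h + 1)) = 2*(h*(1 + h)) = 2*h*(1 + h))
E = 0 (E = 0² = 0)
n(6)*(E - 426) = (2*6*(1 + 6))*(0 - 426) = (2*6*7)*(-426) = 84*(-426) = -35784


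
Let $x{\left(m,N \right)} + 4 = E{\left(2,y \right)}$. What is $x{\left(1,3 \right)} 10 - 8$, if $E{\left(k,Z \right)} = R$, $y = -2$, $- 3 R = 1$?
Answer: $- \frac{154}{3} \approx -51.333$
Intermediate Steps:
$R = - \frac{1}{3}$ ($R = \left(- \frac{1}{3}\right) 1 = - \frac{1}{3} \approx -0.33333$)
$E{\left(k,Z \right)} = - \frac{1}{3}$
$x{\left(m,N \right)} = - \frac{13}{3}$ ($x{\left(m,N \right)} = -4 - \frac{1}{3} = - \frac{13}{3}$)
$x{\left(1,3 \right)} 10 - 8 = \left(- \frac{13}{3}\right) 10 - 8 = - \frac{130}{3} - 8 = - \frac{154}{3}$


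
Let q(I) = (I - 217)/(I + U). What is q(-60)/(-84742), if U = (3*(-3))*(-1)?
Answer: -277/4321842 ≈ -6.4093e-5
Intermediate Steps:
U = 9 (U = -9*(-1) = 9)
q(I) = (-217 + I)/(9 + I) (q(I) = (I - 217)/(I + 9) = (-217 + I)/(9 + I))
q(-60)/(-84742) = ((-217 - 60)/(9 - 60))/(-84742) = (-277/(-51))*(-1/84742) = -1/51*(-277)*(-1/84742) = (277/51)*(-1/84742) = -277/4321842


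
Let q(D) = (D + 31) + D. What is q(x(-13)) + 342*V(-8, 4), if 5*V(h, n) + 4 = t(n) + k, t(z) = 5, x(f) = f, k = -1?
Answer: 5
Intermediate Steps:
V(h, n) = 0 (V(h, n) = -⅘ + (5 - 1)/5 = -⅘ + (⅕)*4 = -⅘ + ⅘ = 0)
q(D) = 31 + 2*D (q(D) = (31 + D) + D = 31 + 2*D)
q(x(-13)) + 342*V(-8, 4) = (31 + 2*(-13)) + 342*0 = (31 - 26) + 0 = 5 + 0 = 5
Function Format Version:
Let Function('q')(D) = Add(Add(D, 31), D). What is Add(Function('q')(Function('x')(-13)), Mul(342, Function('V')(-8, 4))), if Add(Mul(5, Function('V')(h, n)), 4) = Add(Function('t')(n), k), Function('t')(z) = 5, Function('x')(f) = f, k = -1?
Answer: 5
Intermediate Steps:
Function('V')(h, n) = 0 (Function('V')(h, n) = Add(Rational(-4, 5), Mul(Rational(1, 5), Add(5, -1))) = Add(Rational(-4, 5), Mul(Rational(1, 5), 4)) = Add(Rational(-4, 5), Rational(4, 5)) = 0)
Function('q')(D) = Add(31, Mul(2, D)) (Function('q')(D) = Add(Add(31, D), D) = Add(31, Mul(2, D)))
Add(Function('q')(Function('x')(-13)), Mul(342, Function('V')(-8, 4))) = Add(Add(31, Mul(2, -13)), Mul(342, 0)) = Add(Add(31, -26), 0) = Add(5, 0) = 5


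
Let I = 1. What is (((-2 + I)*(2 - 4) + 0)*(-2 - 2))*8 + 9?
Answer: -55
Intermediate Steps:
(((-2 + I)*(2 - 4) + 0)*(-2 - 2))*8 + 9 = (((-2 + 1)*(2 - 4) + 0)*(-2 - 2))*8 + 9 = ((-1*(-2) + 0)*(-4))*8 + 9 = ((2 + 0)*(-4))*8 + 9 = (2*(-4))*8 + 9 = -8*8 + 9 = -64 + 9 = -55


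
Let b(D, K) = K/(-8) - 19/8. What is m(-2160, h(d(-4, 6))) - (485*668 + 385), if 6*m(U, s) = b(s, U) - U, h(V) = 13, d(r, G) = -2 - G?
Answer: -15550099/48 ≈ -3.2396e+5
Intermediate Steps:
b(D, K) = -19/8 - K/8 (b(D, K) = K*(-1/8) - 19*1/8 = -K/8 - 19/8 = -19/8 - K/8)
m(U, s) = -19/48 - 3*U/16 (m(U, s) = ((-19/8 - U/8) - U)/6 = (-19/8 - 9*U/8)/6 = -19/48 - 3*U/16)
m(-2160, h(d(-4, 6))) - (485*668 + 385) = (-19/48 - 3/16*(-2160)) - (485*668 + 385) = (-19/48 + 405) - (323980 + 385) = 19421/48 - 1*324365 = 19421/48 - 324365 = -15550099/48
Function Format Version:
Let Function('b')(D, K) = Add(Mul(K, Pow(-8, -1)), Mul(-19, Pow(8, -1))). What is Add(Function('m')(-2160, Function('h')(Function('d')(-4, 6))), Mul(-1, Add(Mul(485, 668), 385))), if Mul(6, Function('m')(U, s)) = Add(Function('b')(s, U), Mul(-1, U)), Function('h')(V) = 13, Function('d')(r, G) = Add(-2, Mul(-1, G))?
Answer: Rational(-15550099, 48) ≈ -3.2396e+5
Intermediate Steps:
Function('b')(D, K) = Add(Rational(-19, 8), Mul(Rational(-1, 8), K)) (Function('b')(D, K) = Add(Mul(K, Rational(-1, 8)), Mul(-19, Rational(1, 8))) = Add(Mul(Rational(-1, 8), K), Rational(-19, 8)) = Add(Rational(-19, 8), Mul(Rational(-1, 8), K)))
Function('m')(U, s) = Add(Rational(-19, 48), Mul(Rational(-3, 16), U)) (Function('m')(U, s) = Mul(Rational(1, 6), Add(Add(Rational(-19, 8), Mul(Rational(-1, 8), U)), Mul(-1, U))) = Mul(Rational(1, 6), Add(Rational(-19, 8), Mul(Rational(-9, 8), U))) = Add(Rational(-19, 48), Mul(Rational(-3, 16), U)))
Add(Function('m')(-2160, Function('h')(Function('d')(-4, 6))), Mul(-1, Add(Mul(485, 668), 385))) = Add(Add(Rational(-19, 48), Mul(Rational(-3, 16), -2160)), Mul(-1, Add(Mul(485, 668), 385))) = Add(Add(Rational(-19, 48), 405), Mul(-1, Add(323980, 385))) = Add(Rational(19421, 48), Mul(-1, 324365)) = Add(Rational(19421, 48), -324365) = Rational(-15550099, 48)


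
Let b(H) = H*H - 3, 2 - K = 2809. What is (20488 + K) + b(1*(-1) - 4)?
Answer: 17703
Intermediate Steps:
K = -2807 (K = 2 - 1*2809 = 2 - 2809 = -2807)
b(H) = -3 + H**2 (b(H) = H**2 - 3 = -3 + H**2)
(20488 + K) + b(1*(-1) - 4) = (20488 - 2807) + (-3 + (1*(-1) - 4)**2) = 17681 + (-3 + (-1 - 4)**2) = 17681 + (-3 + (-5)**2) = 17681 + (-3 + 25) = 17681 + 22 = 17703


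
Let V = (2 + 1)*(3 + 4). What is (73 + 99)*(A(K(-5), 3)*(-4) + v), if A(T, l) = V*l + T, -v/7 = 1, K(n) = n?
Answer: -41108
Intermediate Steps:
V = 21 (V = 3*7 = 21)
v = -7 (v = -7*1 = -7)
A(T, l) = T + 21*l (A(T, l) = 21*l + T = T + 21*l)
(73 + 99)*(A(K(-5), 3)*(-4) + v) = (73 + 99)*((-5 + 21*3)*(-4) - 7) = 172*((-5 + 63)*(-4) - 7) = 172*(58*(-4) - 7) = 172*(-232 - 7) = 172*(-239) = -41108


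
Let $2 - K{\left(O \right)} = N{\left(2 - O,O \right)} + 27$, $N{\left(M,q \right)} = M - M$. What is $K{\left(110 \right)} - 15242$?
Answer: $-15267$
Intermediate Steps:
$N{\left(M,q \right)} = 0$
$K{\left(O \right)} = -25$ ($K{\left(O \right)} = 2 - \left(0 + 27\right) = 2 - 27 = -25$)
$K{\left(110 \right)} - 15242 = -25 - 15242 = -15267$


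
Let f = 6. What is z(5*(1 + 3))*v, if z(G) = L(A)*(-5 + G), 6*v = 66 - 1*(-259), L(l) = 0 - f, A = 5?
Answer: -4875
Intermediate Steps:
L(l) = -6 (L(l) = 0 - 1*6 = 0 - 6 = -6)
v = 325/6 (v = (66 - 1*(-259))/6 = (66 + 259)/6 = (⅙)*325 = 325/6 ≈ 54.167)
z(G) = 30 - 6*G (z(G) = -6*(-5 + G) = 30 - 6*G)
z(5*(1 + 3))*v = (30 - 30*(1 + 3))*(325/6) = (30 - 30*4)*(325/6) = (30 - 6*20)*(325/6) = (30 - 120)*(325/6) = -90*325/6 = -4875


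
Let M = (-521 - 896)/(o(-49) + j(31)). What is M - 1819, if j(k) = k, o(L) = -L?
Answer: -146937/80 ≈ -1836.7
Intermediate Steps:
M = -1417/80 (M = (-521 - 896)/(-1*(-49) + 31) = -1417/(49 + 31) = -1417/80 ≈ -17.712)
M - 1819 = -1417/80 - 1819 = -146937/80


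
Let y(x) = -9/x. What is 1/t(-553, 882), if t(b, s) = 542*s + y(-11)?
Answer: 11/5258493 ≈ 2.0919e-6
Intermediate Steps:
t(b, s) = 9/11 + 542*s (t(b, s) = 542*s - 9/(-11) = 542*s - 9*(-1/11) = 542*s + 9/11 = 9/11 + 542*s)
1/t(-553, 882) = 1/(9/11 + 542*882) = 1/(9/11 + 478044) = 1/(5258493/11) = 11/5258493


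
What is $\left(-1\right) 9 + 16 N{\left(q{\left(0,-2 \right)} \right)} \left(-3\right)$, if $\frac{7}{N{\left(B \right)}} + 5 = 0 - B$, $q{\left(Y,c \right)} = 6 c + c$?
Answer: $- \frac{139}{3} \approx -46.333$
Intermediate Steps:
$q{\left(Y,c \right)} = 7 c$
$N{\left(B \right)} = \frac{7}{-5 - B}$ ($N{\left(B \right)} = \frac{7}{-5 + \left(0 - B\right)} = \frac{7}{-5 - B}$)
$\left(-1\right) 9 + 16 N{\left(q{\left(0,-2 \right)} \right)} \left(-3\right) = \left(-1\right) 9 + 16 - \frac{7}{5 + 7 \left(-2\right)} \left(-3\right) = -9 + 16 - \frac{7}{5 - 14} \left(-3\right) = -9 + 16 - \frac{7}{-9} \left(-3\right) = -9 + 16 \left(-7\right) \left(- \frac{1}{9}\right) \left(-3\right) = -9 + 16 \cdot \frac{7}{9} \left(-3\right) = -9 + 16 \left(- \frac{7}{3}\right) = -9 - \frac{112}{3} = - \frac{139}{3}$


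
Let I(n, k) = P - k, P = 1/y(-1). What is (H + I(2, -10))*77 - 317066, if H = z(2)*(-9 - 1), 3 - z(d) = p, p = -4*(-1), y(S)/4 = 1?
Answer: -1262027/4 ≈ -3.1551e+5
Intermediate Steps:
y(S) = 4 (y(S) = 4*1 = 4)
p = 4
z(d) = -1 (z(d) = 3 - 1*4 = 3 - 4 = -1)
P = ¼ (P = 1/4 = ¼ ≈ 0.25000)
I(n, k) = ¼ - k
H = 10 (H = -(-9 - 1) = -1*(-10) = 10)
(H + I(2, -10))*77 - 317066 = (10 + (¼ - 1*(-10)))*77 - 317066 = (10 + (¼ + 10))*77 - 317066 = (10 + 41/4)*77 - 317066 = (81/4)*77 - 317066 = 6237/4 - 317066 = -1262027/4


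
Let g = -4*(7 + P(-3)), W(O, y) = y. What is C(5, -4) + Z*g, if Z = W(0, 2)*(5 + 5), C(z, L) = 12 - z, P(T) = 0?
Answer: -553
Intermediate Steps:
Z = 20 (Z = 2*(5 + 5) = 2*10 = 20)
g = -28 (g = -4*(7 + 0) = -4*7 = -28)
C(5, -4) + Z*g = (12 - 1*5) + 20*(-28) = (12 - 5) - 560 = 7 - 560 = -553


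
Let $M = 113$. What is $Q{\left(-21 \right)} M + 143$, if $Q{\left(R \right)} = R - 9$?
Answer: $-3247$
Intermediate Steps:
$Q{\left(R \right)} = -9 + R$
$Q{\left(-21 \right)} M + 143 = \left(-9 - 21\right) 113 + 143 = \left(-30\right) 113 + 143 = -3390 + 143 = -3247$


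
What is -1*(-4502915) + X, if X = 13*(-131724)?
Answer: 2790503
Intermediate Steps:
X = -1712412
-1*(-4502915) + X = -1*(-4502915) - 1712412 = 4502915 - 1712412 = 2790503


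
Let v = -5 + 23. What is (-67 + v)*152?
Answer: -7448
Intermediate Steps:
v = 18
(-67 + v)*152 = (-67 + 18)*152 = -49*152 = -7448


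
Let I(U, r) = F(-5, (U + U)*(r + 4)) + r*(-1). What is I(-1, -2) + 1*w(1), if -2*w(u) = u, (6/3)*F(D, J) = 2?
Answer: 5/2 ≈ 2.5000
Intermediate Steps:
F(D, J) = 1 (F(D, J) = (½)*2 = 1)
w(u) = -u/2
I(U, r) = 1 - r (I(U, r) = 1 + r*(-1) = 1 - r)
I(-1, -2) + 1*w(1) = (1 - 1*(-2)) + 1*(-½*1) = (1 + 2) + 1*(-½) = 3 - ½ = 5/2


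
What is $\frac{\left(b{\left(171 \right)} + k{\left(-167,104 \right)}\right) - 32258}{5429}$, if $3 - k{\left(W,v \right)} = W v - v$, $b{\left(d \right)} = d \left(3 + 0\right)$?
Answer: $- \frac{14270}{5429} \approx -2.6285$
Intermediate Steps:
$b{\left(d \right)} = 3 d$ ($b{\left(d \right)} = d 3 = 3 d$)
$k{\left(W,v \right)} = 3 + v - W v$ ($k{\left(W,v \right)} = 3 - \left(W v - v\right) = 3 - \left(- v + W v\right) = 3 + v - W v$)
$\frac{\left(b{\left(171 \right)} + k{\left(-167,104 \right)}\right) - 32258}{5429} = \frac{\left(3 \cdot 171 + \left(3 + 104 - \left(-167\right) 104\right)\right) - 32258}{5429} = \left(\left(513 + \left(3 + 104 + 17368\right)\right) - 32258\right) \frac{1}{5429} = \left(\left(513 + 17475\right) - 32258\right) \frac{1}{5429} = \left(17988 - 32258\right) \frac{1}{5429} = \left(-14270\right) \frac{1}{5429} = - \frac{14270}{5429}$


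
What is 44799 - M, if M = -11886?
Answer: 56685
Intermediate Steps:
44799 - M = 44799 - 1*(-11886) = 44799 + 11886 = 56685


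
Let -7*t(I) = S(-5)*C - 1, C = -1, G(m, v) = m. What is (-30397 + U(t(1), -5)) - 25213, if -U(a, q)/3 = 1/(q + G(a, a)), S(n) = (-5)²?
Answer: -166823/3 ≈ -55608.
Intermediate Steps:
S(n) = 25
t(I) = 26/7 (t(I) = -(25*(-1) - 1)/7 = -(-25 - 1)/7 = -⅐*(-26) = 26/7)
U(a, q) = -3/(a + q) (U(a, q) = -3/(q + a) = -3/(a + q))
(-30397 + U(t(1), -5)) - 25213 = (-30397 - 3/(26/7 - 5)) - 25213 = (-30397 - 3/(-9/7)) - 25213 = (-30397 - 3*(-7/9)) - 25213 = (-30397 + 7/3) - 25213 = -91184/3 - 25213 = -166823/3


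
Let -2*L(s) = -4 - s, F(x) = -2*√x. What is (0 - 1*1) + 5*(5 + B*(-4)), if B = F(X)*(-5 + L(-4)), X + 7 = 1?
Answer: 24 - 200*I*√6 ≈ 24.0 - 489.9*I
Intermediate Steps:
X = -6 (X = -7 + 1 = -6)
L(s) = 2 + s/2 (L(s) = -(-4 - s)/2 = 2 + s/2)
B = 10*I*√6 (B = (-2*I*√6)*(-5 + (2 + (½)*(-4))) = (-2*I*√6)*(-5 + (2 - 2)) = (-2*I*√6)*(-5 + 0) = -2*I*√6*(-5) = 10*I*√6 ≈ 24.495*I)
(0 - 1*1) + 5*(5 + B*(-4)) = (0 - 1*1) + 5*(5 + (10*I*√6)*(-4)) = (0 - 1) + 5*(5 - 40*I*√6) = -1 + (25 - 200*I*√6) = 24 - 200*I*√6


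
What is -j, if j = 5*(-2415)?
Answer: 12075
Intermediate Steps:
j = -12075
-j = -1*(-12075) = 12075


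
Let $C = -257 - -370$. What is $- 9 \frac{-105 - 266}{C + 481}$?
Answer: $\frac{371}{66} \approx 5.6212$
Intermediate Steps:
$C = 113$ ($C = -257 + 370 = 113$)
$- 9 \frac{-105 - 266}{C + 481} = - 9 \frac{-105 - 266}{113 + 481} = - 9 \left(- \frac{371}{594}\right) = - 9 \left(\left(-371\right) \frac{1}{594}\right) = \left(-9\right) \left(- \frac{371}{594}\right) = \frac{371}{66}$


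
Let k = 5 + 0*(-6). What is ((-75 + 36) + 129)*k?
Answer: 450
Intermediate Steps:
k = 5 (k = 5 + 0 = 5)
((-75 + 36) + 129)*k = ((-75 + 36) + 129)*5 = (-39 + 129)*5 = 90*5 = 450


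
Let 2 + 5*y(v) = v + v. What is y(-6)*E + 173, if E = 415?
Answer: -989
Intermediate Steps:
y(v) = -⅖ + 2*v/5 (y(v) = -⅖ + (v + v)/5 = -⅖ + (2*v)/5 = -⅖ + 2*v/5)
y(-6)*E + 173 = (-⅖ + (⅖)*(-6))*415 + 173 = (-⅖ - 12/5)*415 + 173 = -14/5*415 + 173 = -1162 + 173 = -989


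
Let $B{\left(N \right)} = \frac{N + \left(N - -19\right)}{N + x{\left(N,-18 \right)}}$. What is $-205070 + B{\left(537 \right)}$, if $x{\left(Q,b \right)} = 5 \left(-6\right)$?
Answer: $- \frac{103969397}{507} \approx -2.0507 \cdot 10^{5}$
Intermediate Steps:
$x{\left(Q,b \right)} = -30$
$B{\left(N \right)} = \frac{19 + 2 N}{-30 + N}$ ($B{\left(N \right)} = \frac{N + \left(N - -19\right)}{N - 30} = \frac{N + \left(N + 19\right)}{-30 + N} = \frac{N + \left(19 + N\right)}{-30 + N} = \frac{19 + 2 N}{-30 + N}$)
$-205070 + B{\left(537 \right)} = -205070 + \frac{19 + 2 \cdot 537}{-30 + 537} = -205070 + \frac{19 + 1074}{507} = -205070 + \frac{1}{507} \cdot 1093 = -205070 + \frac{1093}{507} = - \frac{103969397}{507}$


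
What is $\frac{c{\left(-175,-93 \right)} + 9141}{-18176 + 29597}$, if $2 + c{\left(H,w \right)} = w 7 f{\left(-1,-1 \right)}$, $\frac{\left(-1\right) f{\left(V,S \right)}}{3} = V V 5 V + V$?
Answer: $- \frac{2579}{11421} \approx -0.22581$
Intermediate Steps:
$f{\left(V,S \right)} = - 15 V^{3} - 3 V$ ($f{\left(V,S \right)} = - 3 \left(V V 5 V + V\right) = - 3 \left(V^{2} \cdot 5 V + V\right) = - 3 \left(5 V^{2} V + V\right) = - 3 \left(5 V^{3} + V\right) = - 3 \left(V + 5 V^{3}\right) = - 15 V^{3} - 3 V$)
$c{\left(H,w \right)} = -2 + 126 w$ ($c{\left(H,w \right)} = -2 + w 7 \left(- 15 \left(-1\right)^{3} - -3\right) = -2 + 7 w \left(\left(-15\right) \left(-1\right) + 3\right) = -2 + 7 w \left(15 + 3\right) = -2 + 7 w 18 = -2 + 126 w$)
$\frac{c{\left(-175,-93 \right)} + 9141}{-18176 + 29597} = \frac{\left(-2 + 126 \left(-93\right)\right) + 9141}{-18176 + 29597} = \frac{\left(-2 - 11718\right) + 9141}{11421} = \left(-11720 + 9141\right) \frac{1}{11421} = \left(-2579\right) \frac{1}{11421} = - \frac{2579}{11421}$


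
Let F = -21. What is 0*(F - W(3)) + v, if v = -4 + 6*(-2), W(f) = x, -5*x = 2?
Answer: -16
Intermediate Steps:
x = -⅖ (x = -⅕*2 = -⅖ ≈ -0.40000)
W(f) = -⅖
v = -16 (v = -4 - 12 = -16)
0*(F - W(3)) + v = 0*(-21 - 1*(-⅖)) - 16 = 0*(-21 + ⅖) - 16 = 0*(-103/5) - 16 = 0 - 16 = -16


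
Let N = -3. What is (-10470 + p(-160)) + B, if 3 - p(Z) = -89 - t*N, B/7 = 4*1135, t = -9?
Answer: 21429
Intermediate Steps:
B = 31780 (B = 7*(4*1135) = 7*4540 = 31780)
p(Z) = 119 (p(Z) = 3 - (-89 - (-9)*(-3)) = 3 - (-89 - 1*27) = 3 - (-89 - 27) = 3 - 1*(-116) = 3 + 116 = 119)
(-10470 + p(-160)) + B = (-10470 + 119) + 31780 = -10351 + 31780 = 21429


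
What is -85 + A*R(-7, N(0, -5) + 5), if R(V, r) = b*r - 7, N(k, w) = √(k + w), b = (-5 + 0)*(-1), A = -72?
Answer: -1381 - 360*I*√5 ≈ -1381.0 - 804.98*I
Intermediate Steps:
b = 5 (b = -5*(-1) = 5)
R(V, r) = -7 + 5*r (R(V, r) = 5*r - 7 = -7 + 5*r)
-85 + A*R(-7, N(0, -5) + 5) = -85 - 72*(-7 + 5*(√(0 - 5) + 5)) = -85 - 72*(-7 + 5*(√(-5) + 5)) = -85 - 72*(-7 + 5*(I*√5 + 5)) = -85 - 72*(-7 + 5*(5 + I*√5)) = -85 - 72*(-7 + (25 + 5*I*√5)) = -85 - 72*(18 + 5*I*√5) = -85 + (-1296 - 360*I*√5) = -1381 - 360*I*√5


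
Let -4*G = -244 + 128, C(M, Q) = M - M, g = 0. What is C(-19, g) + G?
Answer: 29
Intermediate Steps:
C(M, Q) = 0
G = 29 (G = -(-244 + 128)/4 = -1/4*(-116) = 29)
C(-19, g) + G = 0 + 29 = 29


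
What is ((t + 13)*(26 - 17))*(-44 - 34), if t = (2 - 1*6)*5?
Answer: 4914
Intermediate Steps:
t = -20 (t = (2 - 6)*5 = -4*5 = -20)
((t + 13)*(26 - 17))*(-44 - 34) = ((-20 + 13)*(26 - 17))*(-44 - 34) = -7*9*(-78) = -63*(-78) = 4914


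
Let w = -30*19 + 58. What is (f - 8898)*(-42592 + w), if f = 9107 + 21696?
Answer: -944193120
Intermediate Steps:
w = -512 (w = -570 + 58 = -512)
f = 30803
(f - 8898)*(-42592 + w) = (30803 - 8898)*(-42592 - 512) = 21905*(-43104) = -944193120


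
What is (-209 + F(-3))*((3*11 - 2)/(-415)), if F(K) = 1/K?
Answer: 19468/1245 ≈ 15.637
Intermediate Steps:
(-209 + F(-3))*((3*11 - 2)/(-415)) = (-209 + 1/(-3))*((3*11 - 2)/(-415)) = (-209 - 1/3)*((33 - 2)*(-1/415)) = -19468*(-1)/(3*415) = -628/3*(-31/415) = 19468/1245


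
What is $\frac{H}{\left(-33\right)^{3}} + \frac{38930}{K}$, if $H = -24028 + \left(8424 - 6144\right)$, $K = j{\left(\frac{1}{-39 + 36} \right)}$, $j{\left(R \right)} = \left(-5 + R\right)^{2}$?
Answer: $\frac{6298407089}{4599936} \approx 1369.2$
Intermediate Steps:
$K = \frac{256}{9}$ ($K = \left(-5 + \frac{1}{-39 + 36}\right)^{2} = \left(-5 + \frac{1}{-3}\right)^{2} = \left(-5 - \frac{1}{3}\right)^{2} = \left(- \frac{16}{3}\right)^{2} = \frac{256}{9} \approx 28.444$)
$H = -21748$ ($H = -24028 + \left(8424 - 6144\right) = -24028 + 2280 = -21748$)
$\frac{H}{\left(-33\right)^{3}} + \frac{38930}{K} = - \frac{21748}{\left(-33\right)^{3}} + \frac{38930}{\frac{256}{9}} = - \frac{21748}{-35937} + 38930 \cdot \frac{9}{256} = \left(-21748\right) \left(- \frac{1}{35937}\right) + \frac{175185}{128} = \frac{21748}{35937} + \frac{175185}{128} = \frac{6298407089}{4599936}$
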